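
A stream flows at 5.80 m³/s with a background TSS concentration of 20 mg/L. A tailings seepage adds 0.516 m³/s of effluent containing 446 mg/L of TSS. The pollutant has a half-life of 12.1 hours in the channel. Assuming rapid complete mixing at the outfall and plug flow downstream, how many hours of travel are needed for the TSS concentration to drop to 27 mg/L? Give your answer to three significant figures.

12.4 h

After mixing, C = (5.800·20.00 + 0.5160·446.0) / 6.316 = 346.1/6.316 = 54.80 mg/L.
Half-life 12.1 h → k = ln 2 / 12.1 = 0.05728 h⁻¹ = 1.375 d⁻¹.
54.80·exp(−k·t) = 27 → t = ln(54.80/27)/k = 44490 s = 12.36 h.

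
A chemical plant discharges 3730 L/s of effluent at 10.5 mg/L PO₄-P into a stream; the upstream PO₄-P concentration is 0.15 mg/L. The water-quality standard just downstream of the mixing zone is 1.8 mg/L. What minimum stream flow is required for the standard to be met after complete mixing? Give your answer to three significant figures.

Set C_mix = 1.8: (Q·0.1500 + 3730·10.50) / (Q + 3730) = 1.8
→ Q = 3730·(10.50 − 1.8)/(1.8 − 0.1500) = 19670 L/s.

19700 L/s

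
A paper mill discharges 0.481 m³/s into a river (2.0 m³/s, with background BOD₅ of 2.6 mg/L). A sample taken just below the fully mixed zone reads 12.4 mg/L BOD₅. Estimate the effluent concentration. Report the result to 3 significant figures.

Mass balance: 2.000·2.600 + 0.4810·Cₑ = 2.481·12.40
→ Cₑ = (2.481·12.40 − 2.000·2.600) / 0.4810 = 53.15 mg/L.

53.1 mg/L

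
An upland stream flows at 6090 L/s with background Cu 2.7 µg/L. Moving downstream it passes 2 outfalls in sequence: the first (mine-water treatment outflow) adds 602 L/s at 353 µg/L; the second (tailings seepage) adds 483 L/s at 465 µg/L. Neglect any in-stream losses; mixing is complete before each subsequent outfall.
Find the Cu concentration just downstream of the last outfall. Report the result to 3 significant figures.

63.2 µg/L

After outfall 1: Q = 6090 + 602.0 = 6692 L/s; C = (6090·2.700 + 602.0·353.0)/6692 = 34.21 µg/L.
After outfall 2: Q = 6692 + 483.0 = 7175 L/s; C = (6692·34.21 + 483.0·465.0)/7175 = 63.21 µg/L.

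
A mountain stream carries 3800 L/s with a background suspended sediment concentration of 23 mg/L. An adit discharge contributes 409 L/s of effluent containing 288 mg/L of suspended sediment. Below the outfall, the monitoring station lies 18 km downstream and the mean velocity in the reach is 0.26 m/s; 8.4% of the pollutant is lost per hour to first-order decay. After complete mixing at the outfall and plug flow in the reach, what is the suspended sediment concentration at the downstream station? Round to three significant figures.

After mixing, C = (3800·23.00 + 409.0·288.0) / 4209 = 205200/4209 = 48.75 mg/L.
Travel time t = 18·1000 / 0.26 = 69230 s = 19.23 h.
8.4%/h lost → k = −ln(1 − 0.084) = 0.08774 h⁻¹.
Applying C = C₀e^(−kt): 48.75 × 0.1850 = 9.020 mg/L.

9.02 mg/L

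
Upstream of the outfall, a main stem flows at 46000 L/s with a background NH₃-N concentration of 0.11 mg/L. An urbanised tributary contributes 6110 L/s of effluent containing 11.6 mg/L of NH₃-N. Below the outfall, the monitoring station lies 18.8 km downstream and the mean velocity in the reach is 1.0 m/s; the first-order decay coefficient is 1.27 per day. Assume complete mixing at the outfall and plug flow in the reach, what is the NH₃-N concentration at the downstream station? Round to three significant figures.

Flow-weighted average: C = (46000·0.1100 + 6110·11.60) / 52110 = 75940/52110 = 1.457 mg/L.
Travel time t = 18.8·1000 / 1.0 = 18800 s = 5.222 h.
Decay over the reach: 1.457·exp(−kt) = 1.457·0.7586 = 1.105 mg/L.

1.11 mg/L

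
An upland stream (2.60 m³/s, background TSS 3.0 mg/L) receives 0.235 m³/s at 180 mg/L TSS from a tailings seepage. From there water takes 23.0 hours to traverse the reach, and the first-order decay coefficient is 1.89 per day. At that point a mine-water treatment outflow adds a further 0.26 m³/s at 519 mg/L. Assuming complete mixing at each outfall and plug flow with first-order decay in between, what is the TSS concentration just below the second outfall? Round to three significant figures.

46.2 mg/L

Flow-weighted average: C = (2.600·3.000 + 0.2350·180.0) / 2.835 = 50.10/2.835 = 17.67 mg/L; combined flow 2.835 m³/s.
Applying C = C₀e^(−kt): 17.67 × 0.1634 = 2.888 mg/L.
Second outfall: C = (2.835·2.888 + 0.2600·519.0)/3.095 = 46.25 mg/L.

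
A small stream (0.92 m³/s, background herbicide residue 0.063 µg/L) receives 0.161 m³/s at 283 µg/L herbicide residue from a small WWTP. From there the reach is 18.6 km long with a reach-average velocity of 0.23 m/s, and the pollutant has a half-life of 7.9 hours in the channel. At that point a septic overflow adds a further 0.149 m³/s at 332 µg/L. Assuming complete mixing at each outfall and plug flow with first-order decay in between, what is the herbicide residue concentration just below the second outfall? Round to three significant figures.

Conservation of mass: C = (0.9200·0.06300 + 0.1610·283.0) / 1.081 = 45.62/1.081 = 42.20 µg/L; combined flow 1.081 m³/s.
Travel time t = 18.6·1000 / 0.23 = 80870 s = 22.46 h.
Half-life 7.9 h → k = ln 2 / 7.9 = 0.08774 h⁻¹ = 2.106 d⁻¹.
Applying C = C₀e^(−kt): 42.20 × 0.1393 = 5.880 µg/L.
At the second outfall, C = (1.081·5.880 + 0.1490·332.0) / (1.081 + 0.1490) = 45.39 µg/L.

45.4 µg/L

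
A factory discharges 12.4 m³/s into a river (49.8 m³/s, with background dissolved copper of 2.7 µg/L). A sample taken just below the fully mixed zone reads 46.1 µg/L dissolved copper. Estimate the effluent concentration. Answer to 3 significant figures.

Mass balance: 49.80·2.700 + 12.40·Cₑ = 62.20·46.10
→ Cₑ = (62.20·46.10 − 49.80·2.700) / 12.40 = 220.4 µg/L.

220 µg/L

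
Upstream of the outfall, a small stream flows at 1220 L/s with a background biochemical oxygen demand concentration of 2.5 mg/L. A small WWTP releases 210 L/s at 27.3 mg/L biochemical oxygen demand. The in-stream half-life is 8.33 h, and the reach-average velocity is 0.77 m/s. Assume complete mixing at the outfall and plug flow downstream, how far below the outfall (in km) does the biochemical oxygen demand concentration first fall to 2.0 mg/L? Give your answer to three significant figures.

Mixed concentration C = ΣQC/ΣQ = (1220·2.500 + 210.0·27.30) / 1430 = 8783/1430 = 6.142 mg/L.
Half-life 8.33 h → k = ln 2 / 8.33 = 0.08321 h⁻¹ = 1.997 d⁻¹.
Set 6.142·exp(−k·t) = 2.0 → t = ln(6.142/2.0)/k = 48540 s = 13.48 h.
Distance = v·t = 0.77·48540 = 37380 m = 37.38 km.

37.4 km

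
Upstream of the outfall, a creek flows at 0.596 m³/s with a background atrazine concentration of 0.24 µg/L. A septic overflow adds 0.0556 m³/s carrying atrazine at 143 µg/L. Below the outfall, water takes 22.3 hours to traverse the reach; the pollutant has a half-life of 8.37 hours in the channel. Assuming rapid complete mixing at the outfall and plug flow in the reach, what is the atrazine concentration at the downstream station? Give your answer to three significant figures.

After mixing, C = (0.5960·0.2400 + 0.05560·143.0) / 0.6516 = 8.094/0.6516 = 12.42 µg/L.
Half-life 8.37 h → k = ln 2 / 8.37 = 0.08281 h⁻¹ = 1.988 d⁻¹.
Applying C = C₀e^(−kt): 12.42 × 0.1578 = 1.960 µg/L.

1.96 µg/L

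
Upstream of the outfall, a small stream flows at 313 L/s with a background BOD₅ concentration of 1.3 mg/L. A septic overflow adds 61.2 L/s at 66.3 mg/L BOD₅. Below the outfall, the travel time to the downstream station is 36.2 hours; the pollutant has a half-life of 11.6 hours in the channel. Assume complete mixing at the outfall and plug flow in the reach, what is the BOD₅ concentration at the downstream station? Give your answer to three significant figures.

1.37 mg/L

Mixed concentration C = ΣQC/ΣQ = (313.0·1.300 + 61.20·66.30) / 374.2 = 4464/374.2 = 11.93 mg/L.
Half-life 11.6 h → k = ln 2 / 11.6 = 0.05975 h⁻¹ = 1.434 d⁻¹.
Decay over the reach: 11.93·exp(−kt) = 11.93·0.1150 = 1.372 mg/L.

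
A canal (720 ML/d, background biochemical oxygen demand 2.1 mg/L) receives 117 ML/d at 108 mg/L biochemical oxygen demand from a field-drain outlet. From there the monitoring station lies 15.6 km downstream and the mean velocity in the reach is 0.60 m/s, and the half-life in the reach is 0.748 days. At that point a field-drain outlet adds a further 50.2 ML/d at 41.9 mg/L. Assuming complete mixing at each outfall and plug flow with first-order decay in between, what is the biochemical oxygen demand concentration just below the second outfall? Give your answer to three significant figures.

Conservation of mass: C = (720.0·2.100 + 117.0·108.0) / 837.0 = 14150/837.0 = 16.90 mg/L; combined flow 837.0 ML/d.
Travel time t = 15.6·1000 / 0.60 = 26000 s = 7.222 h.
Half-life 0.748 d → k = ln 2 / 0.748 = 0.9267 d⁻¹.
First-order decay: C = 16.90·exp(−k·t) = 16.90·0.7566 = 12.79 mg/L.
At the second outfall, C = (837.0·12.79 + 50.20·41.90) / (837.0 + 50.20) = 14.44 mg/L.

14.4 mg/L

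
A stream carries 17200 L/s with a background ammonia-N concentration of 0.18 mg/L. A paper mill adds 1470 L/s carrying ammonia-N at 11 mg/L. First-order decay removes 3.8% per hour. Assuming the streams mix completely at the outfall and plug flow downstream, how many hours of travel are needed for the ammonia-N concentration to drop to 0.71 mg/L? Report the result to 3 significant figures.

Conservation of mass: C = (17200·0.1800 + 1470·11.00) / 18670 = 19270/18670 = 1.032 mg/L.
3.8%/h lost → k = −ln(1 − 0.038) = 0.03874 h⁻¹.
1.032·exp(−k·t) = 0.71 → t = ln(1.032/0.71)/k = 34750 s = 9.652 h.

9.65 h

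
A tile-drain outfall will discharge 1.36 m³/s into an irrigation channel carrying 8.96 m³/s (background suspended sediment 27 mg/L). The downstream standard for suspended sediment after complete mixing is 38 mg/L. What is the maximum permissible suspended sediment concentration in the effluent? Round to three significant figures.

At the limit, (Qr·Cr + Qe·Cₑ)/(Qr + Qe) = 38:
Cₑ = (10.32·38 − 8.960·27.00) / 1.360 = 110.5 mg/L.

110 mg/L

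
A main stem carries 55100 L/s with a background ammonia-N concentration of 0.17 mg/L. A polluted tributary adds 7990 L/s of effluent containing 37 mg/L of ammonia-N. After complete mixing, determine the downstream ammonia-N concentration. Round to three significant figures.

Conservation of mass: C = (55100·0.1700 + 7990·37.00) / 63090 = 305000/63090 = 4.834 mg/L.

4.83 mg/L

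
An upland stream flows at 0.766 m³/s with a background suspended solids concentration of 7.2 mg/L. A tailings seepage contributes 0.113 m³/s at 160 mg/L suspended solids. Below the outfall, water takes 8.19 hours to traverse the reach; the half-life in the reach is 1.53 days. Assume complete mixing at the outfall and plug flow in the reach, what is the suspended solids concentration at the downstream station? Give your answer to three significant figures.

23.0 mg/L

Mixed concentration C = ΣQC/ΣQ = (0.7660·7.200 + 0.1130·160.0) / 0.8790 = 23.60/0.8790 = 26.84 mg/L.
Half-life 1.53 d → k = ln 2 / 1.53 = 0.4530 d⁻¹.
Decay over the reach: 26.84·exp(−kt) = 26.84·0.8568 = 23.00 mg/L.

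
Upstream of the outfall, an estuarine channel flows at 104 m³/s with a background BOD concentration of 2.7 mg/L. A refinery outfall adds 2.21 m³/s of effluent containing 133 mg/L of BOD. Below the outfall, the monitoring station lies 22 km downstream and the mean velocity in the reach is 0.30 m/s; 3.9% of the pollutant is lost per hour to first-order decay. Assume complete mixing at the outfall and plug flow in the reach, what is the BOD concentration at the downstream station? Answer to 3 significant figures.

2.41 mg/L

After mixing, C = (104.0·2.700 + 2.210·133.0) / 106.2 = 574.7/106.2 = 5.411 mg/L.
Travel time t = 22·1000 / 0.30 = 73330 s = 20.37 h.
3.9%/h lost → k = −ln(1 − 0.039) = 0.03978 h⁻¹.
After decay, C = 5.411 × e^(−kt) = 5.411 × 0.4447 = 2.406 mg/L.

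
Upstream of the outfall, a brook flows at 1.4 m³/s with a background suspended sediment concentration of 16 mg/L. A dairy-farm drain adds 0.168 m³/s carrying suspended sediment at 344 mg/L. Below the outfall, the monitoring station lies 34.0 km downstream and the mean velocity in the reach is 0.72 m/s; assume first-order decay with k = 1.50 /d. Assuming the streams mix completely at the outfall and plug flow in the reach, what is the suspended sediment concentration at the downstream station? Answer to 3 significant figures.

After mixing, C = (1.400·16.00 + 0.1680·344.0) / 1.568 = 80.19/1.568 = 51.14 mg/L.
Travel time t = 34.0·1000 / 0.72 = 47220 s = 13.12 h.
Applying C = C₀e^(−kt): 51.14 × 0.4405 = 22.53 mg/L.

22.5 mg/L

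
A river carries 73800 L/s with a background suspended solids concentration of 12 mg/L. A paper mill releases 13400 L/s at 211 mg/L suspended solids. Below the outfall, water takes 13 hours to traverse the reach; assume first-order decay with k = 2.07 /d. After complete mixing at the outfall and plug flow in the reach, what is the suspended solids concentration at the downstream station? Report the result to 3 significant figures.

Mixed concentration C = ΣQC/ΣQ = (73800·12.00 + 13400·211.0) / 87200 = 3713000/87200 = 42.58 mg/L.
Applying C = C₀e^(−kt): 42.58 × 0.3259 = 13.88 mg/L.

13.9 mg/L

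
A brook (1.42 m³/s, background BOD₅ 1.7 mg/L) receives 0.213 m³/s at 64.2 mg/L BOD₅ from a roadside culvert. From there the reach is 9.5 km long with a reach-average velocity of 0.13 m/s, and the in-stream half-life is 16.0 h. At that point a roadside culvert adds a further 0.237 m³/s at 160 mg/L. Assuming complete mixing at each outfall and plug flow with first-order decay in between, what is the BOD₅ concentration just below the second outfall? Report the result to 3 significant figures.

Mass balance: C = (1.420·1.700 + 0.2130·64.20) / 1.633 = 16.09/1.633 = 9.852 mg/L; combined flow 1.633 m³/s.
Travel time t = 9.5·1000 / 0.13 = 73080 s = 20.30 h.
Half-life 16.0 h → k = ln 2 / 16.0 = 0.04332 h⁻¹ = 1.040 d⁻¹.
First-order decay: C = 9.852·exp(−k·t) = 9.852·0.4150 = 4.089 mg/L.
Second outfall: C = (1.633·4.089 + 0.2370·160.0)/1.870 = 23.85 mg/L.

23.8 mg/L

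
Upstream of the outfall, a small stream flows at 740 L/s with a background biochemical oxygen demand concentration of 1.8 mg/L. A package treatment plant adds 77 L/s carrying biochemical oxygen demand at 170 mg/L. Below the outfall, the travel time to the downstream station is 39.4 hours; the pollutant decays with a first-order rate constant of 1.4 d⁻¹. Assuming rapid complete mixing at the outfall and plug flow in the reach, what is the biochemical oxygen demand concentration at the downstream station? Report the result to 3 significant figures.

Mixed concentration C = ΣQC/ΣQ = (740.0·1.800 + 77.00·170.0) / 817.0 = 14420/817.0 = 17.65 mg/L.
Applying C = C₀e^(−kt): 17.65 × 0.1004 = 1.773 mg/L.

1.77 mg/L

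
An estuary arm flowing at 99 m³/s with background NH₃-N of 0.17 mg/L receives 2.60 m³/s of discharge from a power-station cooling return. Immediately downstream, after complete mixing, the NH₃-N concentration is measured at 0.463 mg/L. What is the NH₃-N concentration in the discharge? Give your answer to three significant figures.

11.6 mg/L

Mass balance: 99.00·0.1700 + 2.600·Cₑ = 101.6·0.4630
→ Cₑ = (101.6·0.4630 − 99.00·0.1700) / 2.600 = 11.62 mg/L.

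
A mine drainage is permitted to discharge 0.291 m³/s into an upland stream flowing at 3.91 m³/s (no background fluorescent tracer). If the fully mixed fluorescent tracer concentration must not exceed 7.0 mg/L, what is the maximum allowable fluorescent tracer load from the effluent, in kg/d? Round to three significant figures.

2540 kg/d

Mass balance at the limit: 3.910·0 + 0.2910·Cₑ = 4.201·7.0 → Cₑ = 101.1 mg/L.
Load = 0.2910 m³/s × 101.1 g/m³ × 86 400 s/d = 2541 kg/d.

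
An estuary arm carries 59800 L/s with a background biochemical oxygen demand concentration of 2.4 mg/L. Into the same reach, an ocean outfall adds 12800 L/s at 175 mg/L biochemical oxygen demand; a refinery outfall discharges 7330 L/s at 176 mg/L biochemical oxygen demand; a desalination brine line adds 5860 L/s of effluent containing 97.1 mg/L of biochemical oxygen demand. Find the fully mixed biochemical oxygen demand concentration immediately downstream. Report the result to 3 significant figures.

49.5 mg/L

Flow-weighted average: C = (59800·2.400 + 12800·175.0 + 7330·176.0 + 5860·97.10) / 85790 = 4243000/85790 = 49.45 mg/L.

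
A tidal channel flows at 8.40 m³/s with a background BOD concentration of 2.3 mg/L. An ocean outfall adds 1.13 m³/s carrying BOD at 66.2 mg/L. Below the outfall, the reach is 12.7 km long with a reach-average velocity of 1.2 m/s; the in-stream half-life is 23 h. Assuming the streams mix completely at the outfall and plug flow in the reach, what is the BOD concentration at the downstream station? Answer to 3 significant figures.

Conservation of mass: C = (8.400·2.300 + 1.130·66.20) / 9.530 = 94.13/9.530 = 9.877 mg/L.
Travel time t = 12.7·1000 / 1.2 = 10580 s = 2.940 h.
Half-life 23 h → k = ln 2 / 23 = 0.03014 h⁻¹ = 0.7233 d⁻¹.
First-order decay: C = 9.877·exp(−k·t) = 9.877·0.9152 = 9.039 mg/L.

9.04 mg/L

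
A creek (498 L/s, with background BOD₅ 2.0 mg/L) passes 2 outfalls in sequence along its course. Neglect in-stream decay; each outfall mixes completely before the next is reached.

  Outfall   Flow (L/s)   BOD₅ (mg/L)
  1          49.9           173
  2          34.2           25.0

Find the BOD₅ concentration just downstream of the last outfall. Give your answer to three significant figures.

18.0 mg/L

After outfall 1: Q = 498.0 + 49.90 = 547.9 L/s; C = (498.0·2.000 + 49.90·173.0)/547.9 = 17.57 mg/L.
After outfall 2: Q = 547.9 + 34.20 = 582.1 L/s; C = (547.9·17.57 + 34.20·25.00)/582.1 = 18.01 mg/L.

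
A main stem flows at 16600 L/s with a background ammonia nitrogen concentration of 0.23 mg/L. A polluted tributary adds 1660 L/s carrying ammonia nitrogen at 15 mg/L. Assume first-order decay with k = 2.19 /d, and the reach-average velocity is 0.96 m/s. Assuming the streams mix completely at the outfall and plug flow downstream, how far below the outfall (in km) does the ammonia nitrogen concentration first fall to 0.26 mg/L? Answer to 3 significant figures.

68.2 km

Flow-weighted average: C = (16600·0.2300 + 1660·15.00) / 18260 = 28720/18260 = 1.573 mg/L.
Set 1.573·exp(−k·t) = 0.26 → t = ln(1.573/0.26)/k = 71010 s = 19.72 h.
Distance = v·t = 0.96·71010 = 68170 m = 68.17 km.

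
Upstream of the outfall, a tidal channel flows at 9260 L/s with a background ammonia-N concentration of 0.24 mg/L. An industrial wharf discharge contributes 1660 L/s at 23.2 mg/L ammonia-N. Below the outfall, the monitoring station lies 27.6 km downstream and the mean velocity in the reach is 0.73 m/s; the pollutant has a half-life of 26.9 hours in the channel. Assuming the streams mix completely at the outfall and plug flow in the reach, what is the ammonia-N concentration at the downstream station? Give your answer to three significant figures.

2.85 mg/L

Conservation of mass: C = (9260·0.2400 + 1660·23.20) / 10920 = 40730/10920 = 3.730 mg/L.
Travel time t = 27.6·1000 / 0.73 = 37810 s = 10.50 h.
Half-life 26.9 h → k = ln 2 / 26.9 = 0.02577 h⁻¹ = 0.6184 d⁻¹.
Applying C = C₀e^(−kt): 3.730 × 0.7629 = 2.846 mg/L.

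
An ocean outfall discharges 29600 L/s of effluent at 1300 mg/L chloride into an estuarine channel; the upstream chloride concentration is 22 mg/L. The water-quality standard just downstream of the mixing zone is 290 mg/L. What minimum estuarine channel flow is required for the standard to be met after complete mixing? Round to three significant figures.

Set C_mix = 290: (Q·22.00 + 29600·1300) / (Q + 29600) = 290
→ Q = 29600·(1300 − 290)/(290 − 22.00) = 111600 L/s.

112000 L/s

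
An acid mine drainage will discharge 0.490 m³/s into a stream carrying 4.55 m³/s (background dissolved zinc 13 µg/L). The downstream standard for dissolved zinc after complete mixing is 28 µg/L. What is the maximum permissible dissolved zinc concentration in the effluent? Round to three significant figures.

At the limit, (Qr·Cr + Qe·Cₑ)/(Qr + Qe) = 28:
Cₑ = (5.040·28 − 4.550·13.00) / 0.4900 = 167.3 µg/L.

167 µg/L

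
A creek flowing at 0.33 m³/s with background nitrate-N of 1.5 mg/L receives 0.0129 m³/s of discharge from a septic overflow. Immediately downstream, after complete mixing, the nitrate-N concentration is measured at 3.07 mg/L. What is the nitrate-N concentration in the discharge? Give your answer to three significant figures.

43.2 mg/L

Mass balance: 0.3300·1.500 + 0.01290·Cₑ = 0.3429·3.070
→ Cₑ = (0.3429·3.070 − 0.3300·1.500) / 0.01290 = 43.23 mg/L.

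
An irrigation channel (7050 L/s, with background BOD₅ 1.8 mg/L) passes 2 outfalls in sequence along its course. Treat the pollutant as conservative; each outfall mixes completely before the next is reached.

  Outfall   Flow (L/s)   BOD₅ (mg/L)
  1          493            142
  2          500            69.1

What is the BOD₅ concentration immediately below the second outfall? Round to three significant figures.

After outfall 1: Q = 7050 + 493.0 = 7543 L/s; C = (7050·1.800 + 493.0·142.0)/7543 = 10.96 mg/L.
After outfall 2: Q = 7543 + 500.0 = 8043 L/s; C = (7543·10.96 + 500.0·69.10)/8043 = 14.58 mg/L.

14.6 mg/L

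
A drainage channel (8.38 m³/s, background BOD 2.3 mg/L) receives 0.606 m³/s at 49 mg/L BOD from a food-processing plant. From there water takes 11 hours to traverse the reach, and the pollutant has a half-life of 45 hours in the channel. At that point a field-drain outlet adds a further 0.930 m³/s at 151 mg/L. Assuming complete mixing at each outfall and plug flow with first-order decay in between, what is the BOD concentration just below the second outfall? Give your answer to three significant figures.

18.3 mg/L

Mixed concentration C = ΣQC/ΣQ = (8.380·2.300 + 0.6060·49.00) / 8.986 = 48.97/8.986 = 5.449 mg/L; combined flow 8.986 m³/s.
Half-life 45 h → k = ln 2 / 45 = 0.01540 h⁻¹ = 0.3697 d⁻¹.
Applying C = C₀e^(−kt): 5.449 × 0.8441 = 4.600 mg/L.
At the second outfall, C = (8.986·4.600 + 0.9300·151.0) / (8.986 + 0.9300) = 18.33 mg/L.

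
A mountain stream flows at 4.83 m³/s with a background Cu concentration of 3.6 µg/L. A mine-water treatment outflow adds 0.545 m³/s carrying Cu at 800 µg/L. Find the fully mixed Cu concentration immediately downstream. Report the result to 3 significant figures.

84.4 µg/L

Mass balance: C = (4.830·3.600 + 0.5450·800.0) / 5.375 = 453.4/5.375 = 84.35 µg/L.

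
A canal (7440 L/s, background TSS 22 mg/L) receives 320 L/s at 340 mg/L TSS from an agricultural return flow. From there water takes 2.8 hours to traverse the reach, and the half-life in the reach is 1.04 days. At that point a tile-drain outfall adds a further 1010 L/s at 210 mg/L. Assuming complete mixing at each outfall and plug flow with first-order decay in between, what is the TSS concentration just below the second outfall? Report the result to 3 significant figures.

52.9 mg/L

After mixing, C = (7440·22.00 + 320.0·340.0) / 7760 = 272500/7760 = 35.11 mg/L; combined flow 7760 L/s.
Half-life 1.04 d → k = ln 2 / 1.04 = 0.6665 d⁻¹.
After decay, C = 35.11 × e^(−kt) = 35.11 × 0.9252 = 32.49 mg/L.
At the second outfall, C = (7760·32.49 + 1010·210.0) / (7760 + 1010) = 52.93 mg/L.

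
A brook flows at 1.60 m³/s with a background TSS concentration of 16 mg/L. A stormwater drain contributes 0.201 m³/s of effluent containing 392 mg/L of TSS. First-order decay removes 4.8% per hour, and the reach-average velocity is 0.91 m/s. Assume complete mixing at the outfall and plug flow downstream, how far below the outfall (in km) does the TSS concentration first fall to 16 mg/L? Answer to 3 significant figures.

Flow-weighted average: C = (1.600·16.00 + 0.2010·392.0) / 1.801 = 104.4/1.801 = 57.96 mg/L.
4.8%/h lost → k = −ln(1 − 0.048) = 0.04919 h⁻¹.
Set 57.96·exp(−k·t) = 16 → t = ln(57.96/16)/k = 94210 s = 26.17 h.
Distance = v·t = 0.91·94210 = 85730 m = 85.73 km.

85.7 km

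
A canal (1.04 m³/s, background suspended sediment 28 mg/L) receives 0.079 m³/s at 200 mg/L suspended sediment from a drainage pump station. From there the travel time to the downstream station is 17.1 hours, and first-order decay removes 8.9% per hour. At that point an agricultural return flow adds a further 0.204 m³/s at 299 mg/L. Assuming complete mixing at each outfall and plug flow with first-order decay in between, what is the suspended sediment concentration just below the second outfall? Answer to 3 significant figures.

Conservation of mass: C = (1.040·28.00 + 0.07900·200.0) / 1.119 = 44.92/1.119 = 40.14 mg/L; combined flow 1.119 m³/s.
8.9%/h lost → k = −ln(1 − 0.089) = 0.09321 h⁻¹.
First-order decay: C = 40.14·exp(−k·t) = 40.14·0.2031 = 8.154 mg/L.
At the second outfall, C = (1.119·8.154 + 0.2040·299.0) / (1.119 + 0.2040) = 53.00 mg/L.

53.0 mg/L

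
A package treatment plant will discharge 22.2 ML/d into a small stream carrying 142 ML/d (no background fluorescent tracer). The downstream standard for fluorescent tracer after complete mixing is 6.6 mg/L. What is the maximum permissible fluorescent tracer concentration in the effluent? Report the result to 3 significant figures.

At the limit, (Qr·Cr + Qe·Cₑ)/(Qr + Qe) = 6.6:
Cₑ = (164.2·6.6 − 142.0·0) / 22.20 = 48.82 mg/L.

48.8 mg/L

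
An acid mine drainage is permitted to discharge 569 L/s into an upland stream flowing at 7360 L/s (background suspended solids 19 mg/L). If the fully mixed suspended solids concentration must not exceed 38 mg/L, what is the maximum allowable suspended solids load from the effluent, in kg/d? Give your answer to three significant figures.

14000 kg/d

Mass balance at the limit: 7360·19.00 + 569.0·Cₑ = 7929·38 → Cₑ = 283.8 mg/L.
569.0 L/s = 0.5690 m³/s. Load = 0.5690 m³/s × 283.8 g/m³ × 86 400 s/d = 13950 kg/d.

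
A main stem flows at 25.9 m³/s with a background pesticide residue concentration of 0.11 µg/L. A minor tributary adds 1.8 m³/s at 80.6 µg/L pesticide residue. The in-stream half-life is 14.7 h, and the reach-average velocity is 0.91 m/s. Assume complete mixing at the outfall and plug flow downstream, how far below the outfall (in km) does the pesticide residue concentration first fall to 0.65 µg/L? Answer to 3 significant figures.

146 km

After mixing, C = (25.90·0.1100 + 1.800·80.60) / 27.70 = 147.9/27.70 = 5.340 µg/L.
Half-life 14.7 h → k = ln 2 / 14.7 = 0.04715 h⁻¹ = 1.132 d⁻¹.
Set 5.340·exp(−k·t) = 0.65 → t = ln(5.340/0.65)/k = 160800 s = 44.67 h.
Distance = v·t = 0.91·160800 = 146300 m = 146.3 km.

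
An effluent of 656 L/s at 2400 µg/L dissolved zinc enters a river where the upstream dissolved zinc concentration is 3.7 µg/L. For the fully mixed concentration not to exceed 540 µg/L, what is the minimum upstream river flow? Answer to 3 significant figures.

Set C_mix = 540: (Q·3.700 + 656.0·2400) / (Q + 656.0) = 540
→ Q = 656.0·(2400 − 540)/(540 − 3.700) = 2275 L/s.

2280 L/s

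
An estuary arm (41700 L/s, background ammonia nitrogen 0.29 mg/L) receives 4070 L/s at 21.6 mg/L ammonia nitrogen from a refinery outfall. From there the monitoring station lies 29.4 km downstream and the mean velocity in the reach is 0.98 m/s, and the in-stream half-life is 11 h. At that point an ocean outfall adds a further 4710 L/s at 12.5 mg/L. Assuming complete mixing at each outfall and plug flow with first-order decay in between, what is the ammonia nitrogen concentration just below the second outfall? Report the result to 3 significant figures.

Flow-weighted average: C = (41700·0.2900 + 4070·21.60) / 45770 = 100000/45770 = 2.185 mg/L; combined flow 45770 L/s.
Travel time t = 29.4·1000 / 0.98 = 30000 s = 8.333 h.
Half-life 11 h → k = ln 2 / 11 = 0.06301 h⁻¹ = 1.512 d⁻¹.
First-order decay: C = 2.185·exp(−k·t) = 2.185·0.5915 = 1.292 mg/L.
At the second outfall, C = (45770·1.292 + 4710·12.50) / (45770 + 4710) = 2.338 mg/L.

2.34 mg/L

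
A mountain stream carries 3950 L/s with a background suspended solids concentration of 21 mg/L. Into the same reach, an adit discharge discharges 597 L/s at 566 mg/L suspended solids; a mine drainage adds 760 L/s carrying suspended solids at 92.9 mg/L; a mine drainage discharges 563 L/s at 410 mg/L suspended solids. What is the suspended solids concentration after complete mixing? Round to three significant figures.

Mass balance: C = (3950·21.00 + 597.0·566.0 + 760.0·92.90 + 563.0·410.0) / 5870 = 722300/5870 = 123.0 mg/L.

123 mg/L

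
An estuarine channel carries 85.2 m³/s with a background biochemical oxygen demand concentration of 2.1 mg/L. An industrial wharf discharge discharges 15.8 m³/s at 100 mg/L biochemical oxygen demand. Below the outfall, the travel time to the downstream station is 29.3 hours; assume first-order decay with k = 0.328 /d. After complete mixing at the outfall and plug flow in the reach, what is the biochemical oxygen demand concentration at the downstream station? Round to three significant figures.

11.7 mg/L

After mixing, C = (85.20·2.100 + 15.80·100.0) / 101.0 = 1759/101.0 = 17.42 mg/L.
After decay, C = 17.42 × e^(−kt) = 17.42 × 0.6700 = 11.67 mg/L.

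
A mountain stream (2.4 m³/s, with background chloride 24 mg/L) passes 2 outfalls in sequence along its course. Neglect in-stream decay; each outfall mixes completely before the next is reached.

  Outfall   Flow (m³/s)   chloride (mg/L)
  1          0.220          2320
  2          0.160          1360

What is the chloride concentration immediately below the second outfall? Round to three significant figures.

After outfall 1: Q = 2.400 + 0.2200 = 2.620 m³/s; C = (2.400·24.00 + 0.2200·2320)/2.620 = 216.8 mg/L.
After outfall 2: Q = 2.620 + 0.1600 = 2.780 m³/s; C = (2.620·216.8 + 0.1600·1360)/2.780 = 282.6 mg/L.

283 mg/L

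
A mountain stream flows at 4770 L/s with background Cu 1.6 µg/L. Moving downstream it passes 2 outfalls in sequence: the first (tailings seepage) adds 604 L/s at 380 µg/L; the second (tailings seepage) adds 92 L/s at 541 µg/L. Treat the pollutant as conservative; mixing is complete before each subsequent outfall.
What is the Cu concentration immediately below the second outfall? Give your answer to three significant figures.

Outfall 1: combined Q = 5374 L/s; C = (4770·1.600 + 604.0·380.0)/5374 = 44.13 µg/L.
Outfall 2: combined Q = 5466 L/s; C = (5374·44.13 + 92.00·541.0)/5466 = 52.49 µg/L.

52.5 µg/L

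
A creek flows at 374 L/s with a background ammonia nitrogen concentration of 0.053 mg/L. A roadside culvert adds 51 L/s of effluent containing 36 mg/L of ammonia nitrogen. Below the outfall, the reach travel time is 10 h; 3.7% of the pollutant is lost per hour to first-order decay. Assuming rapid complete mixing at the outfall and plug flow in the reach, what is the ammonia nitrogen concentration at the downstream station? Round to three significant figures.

Mass balance: C = (374.0·0.05300 + 51.00·36.00) / 425.0 = 1856/425.0 = 4.367 mg/L.
3.7%/h lost → k = −ln(1 − 0.037) = 0.03770 h⁻¹.
Decay over the reach: 4.367·exp(−kt) = 4.367·0.6859 = 2.995 mg/L.

3.00 mg/L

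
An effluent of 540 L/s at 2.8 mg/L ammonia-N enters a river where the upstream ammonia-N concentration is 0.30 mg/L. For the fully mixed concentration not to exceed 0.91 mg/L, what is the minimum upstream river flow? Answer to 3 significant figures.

Set C_mix = 0.91: (Q·0.3000 + 540.0·2.800) / (Q + 540.0) = 0.91
→ Q = 540.0·(2.800 − 0.91)/(0.91 − 0.3000) = 1673 L/s.

1670 L/s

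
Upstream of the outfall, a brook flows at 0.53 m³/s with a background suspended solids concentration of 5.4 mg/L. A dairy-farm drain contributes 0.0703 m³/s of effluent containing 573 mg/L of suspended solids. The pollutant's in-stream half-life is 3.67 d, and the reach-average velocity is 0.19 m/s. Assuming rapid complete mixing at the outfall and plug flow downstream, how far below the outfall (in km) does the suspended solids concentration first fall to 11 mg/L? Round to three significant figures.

After mixing, C = (0.5300·5.400 + 0.07030·573.0) / 0.6003 = 43.14/0.6003 = 71.87 mg/L.
Half-life 3.67 d → k = ln 2 / 3.67 = 0.1889 d⁻¹.
Set 71.87·exp(−k·t) = 11 → t = ln(71.87/11)/k = 858600 s = 238.5 h.
Distance = v·t = 0.19·858600 = 163100 m = 163.1 km.

163 km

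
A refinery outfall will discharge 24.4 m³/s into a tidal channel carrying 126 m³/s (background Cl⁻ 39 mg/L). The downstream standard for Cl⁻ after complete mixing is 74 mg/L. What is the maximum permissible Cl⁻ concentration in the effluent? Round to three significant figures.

At the limit, (Qr·Cr + Qe·Cₑ)/(Qr + Qe) = 74:
Cₑ = (150.4·74 − 126.0·39.00) / 24.40 = 254.7 mg/L.

255 mg/L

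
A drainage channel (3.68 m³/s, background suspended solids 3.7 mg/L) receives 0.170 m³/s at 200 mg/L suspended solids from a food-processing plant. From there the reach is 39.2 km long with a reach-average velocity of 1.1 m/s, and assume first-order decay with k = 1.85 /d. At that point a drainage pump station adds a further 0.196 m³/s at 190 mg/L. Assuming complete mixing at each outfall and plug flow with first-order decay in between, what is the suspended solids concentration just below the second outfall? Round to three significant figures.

14.7 mg/L

Flow-weighted average: C = (3.680·3.700 + 0.1700·200.0) / 3.850 = 47.62/3.850 = 12.37 mg/L; combined flow 3.850 m³/s.
Travel time t = 39.2·1000 / 1.1 = 35640 s = 9.899 h.
First-order decay: C = 12.37·exp(−k·t) = 12.37·0.4662 = 5.766 mg/L.
Second outfall: C = (3.850·5.766 + 0.1960·190.0)/4.046 = 14.69 mg/L.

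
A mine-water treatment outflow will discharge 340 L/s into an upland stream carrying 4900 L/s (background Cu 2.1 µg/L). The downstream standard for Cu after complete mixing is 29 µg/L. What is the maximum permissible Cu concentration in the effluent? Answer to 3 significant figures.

417 µg/L

At the limit, (Qr·Cr + Qe·Cₑ)/(Qr + Qe) = 29:
Cₑ = (5240·29 − 4900·2.100) / 340.0 = 416.7 µg/L.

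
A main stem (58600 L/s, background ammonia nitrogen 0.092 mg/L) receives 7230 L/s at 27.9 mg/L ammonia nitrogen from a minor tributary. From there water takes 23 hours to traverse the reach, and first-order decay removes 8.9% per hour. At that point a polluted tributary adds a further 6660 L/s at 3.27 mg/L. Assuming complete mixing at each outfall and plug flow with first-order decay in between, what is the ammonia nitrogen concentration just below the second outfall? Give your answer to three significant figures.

Flow-weighted average: C = (58600·0.09200 + 7230·27.90) / 65830 = 207100/65830 = 3.146 mg/L; combined flow 65830 L/s.
8.9%/h lost → k = −ln(1 − 0.089) = 0.09321 h⁻¹.
Decay over the reach: 3.146·exp(−kt) = 3.146·0.1172 = 0.3687 mg/L.
Second outfall: C = (65830·0.3687 + 6660·3.270)/72490 = 0.6353 mg/L.

0.635 mg/L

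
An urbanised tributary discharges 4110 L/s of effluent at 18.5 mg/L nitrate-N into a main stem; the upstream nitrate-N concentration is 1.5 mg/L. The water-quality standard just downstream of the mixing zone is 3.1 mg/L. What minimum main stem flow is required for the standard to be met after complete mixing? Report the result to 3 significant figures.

39600 L/s

Set C_mix = 3.1: (Q·1.500 + 4110·18.50) / (Q + 4110) = 3.1
→ Q = 4110·(18.50 − 3.1)/(3.1 − 1.500) = 39560 L/s.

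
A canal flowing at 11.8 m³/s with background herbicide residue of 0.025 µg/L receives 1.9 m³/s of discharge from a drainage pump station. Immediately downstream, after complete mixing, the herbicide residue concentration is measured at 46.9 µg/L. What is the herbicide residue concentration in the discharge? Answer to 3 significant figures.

Mass balance: 11.80·0.02500 + 1.900·Cₑ = 13.70·46.90
→ Cₑ = (13.70·46.90 − 11.80·0.02500) / 1.900 = 338.0 µg/L.

338 µg/L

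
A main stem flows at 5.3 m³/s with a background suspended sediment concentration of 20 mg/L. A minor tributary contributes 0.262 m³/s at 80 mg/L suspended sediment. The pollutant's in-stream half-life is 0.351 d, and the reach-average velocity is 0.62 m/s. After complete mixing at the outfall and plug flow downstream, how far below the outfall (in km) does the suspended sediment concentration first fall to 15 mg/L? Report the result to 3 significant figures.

11.4 km

Flow-weighted average: C = (5.300·20.00 + 0.2620·80.00) / 5.562 = 127.0/5.562 = 22.83 mg/L.
Half-life 0.351 d → k = ln 2 / 0.351 = 1.975 d⁻¹.
Set 22.83·exp(−k·t) = 15 → t = ln(22.83/15)/k = 18370 s = 5.103 h.
Distance = v·t = 0.62·18370 = 11390 m = 11.39 km.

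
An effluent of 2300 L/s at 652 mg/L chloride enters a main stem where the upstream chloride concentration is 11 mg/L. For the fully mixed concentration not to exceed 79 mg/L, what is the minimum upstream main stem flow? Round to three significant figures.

19400 L/s

Set C_mix = 79: (Q·11.00 + 2300·652.0) / (Q + 2300) = 79
→ Q = 2300·(652.0 − 79)/(79 − 11.00) = 19380 L/s.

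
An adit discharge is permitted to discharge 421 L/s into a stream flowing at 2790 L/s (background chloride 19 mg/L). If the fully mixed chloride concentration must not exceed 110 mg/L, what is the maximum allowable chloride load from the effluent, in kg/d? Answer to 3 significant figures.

Mass balance at the limit: 2790·19.00 + 421.0·Cₑ = 3211·110 → Cₑ = 713.1 mg/L.
421.0 L/s = 0.4210 m³/s. Load = 0.4210 m³/s × 713.1 g/m³ × 86 400 s/d = 25940 kg/d.

25900 kg/d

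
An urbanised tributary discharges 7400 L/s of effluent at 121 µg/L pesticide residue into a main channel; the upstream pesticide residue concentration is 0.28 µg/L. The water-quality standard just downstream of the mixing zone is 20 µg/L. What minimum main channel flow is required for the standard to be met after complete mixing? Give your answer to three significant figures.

Set C_mix = 20: (Q·0.2800 + 7400·121.0) / (Q + 7400) = 20
→ Q = 7400·(121.0 − 20)/(20 − 0.2800) = 37900 L/s.

37900 L/s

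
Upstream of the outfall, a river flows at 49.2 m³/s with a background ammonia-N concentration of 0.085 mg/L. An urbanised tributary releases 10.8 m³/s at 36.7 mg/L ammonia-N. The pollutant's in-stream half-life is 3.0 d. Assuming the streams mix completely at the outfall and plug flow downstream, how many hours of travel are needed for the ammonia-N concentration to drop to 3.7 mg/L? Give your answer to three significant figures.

61.3 h

Mixed concentration C = ΣQC/ΣQ = (49.20·0.08500 + 10.80·36.70) / 60.00 = 400.5/60.00 = 6.676 mg/L.
Half-life 3.0 d → k = ln 2 / 3.0 = 0.2310 d⁻¹.
6.676·exp(−k·t) = 3.7 → t = ln(6.676/3.7)/k = 220700 s = 61.30 h.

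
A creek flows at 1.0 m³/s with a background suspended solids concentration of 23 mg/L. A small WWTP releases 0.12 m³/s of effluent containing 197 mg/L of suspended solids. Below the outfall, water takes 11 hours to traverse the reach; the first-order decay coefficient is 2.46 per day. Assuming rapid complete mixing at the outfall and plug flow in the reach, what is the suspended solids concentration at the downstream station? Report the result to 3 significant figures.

13.5 mg/L

After mixing, C = (1.000·23.00 + 0.1200·197.0) / 1.120 = 46.64/1.120 = 41.64 mg/L.
After decay, C = 41.64 × e^(−kt) = 41.64 × 0.3238 = 13.49 mg/L.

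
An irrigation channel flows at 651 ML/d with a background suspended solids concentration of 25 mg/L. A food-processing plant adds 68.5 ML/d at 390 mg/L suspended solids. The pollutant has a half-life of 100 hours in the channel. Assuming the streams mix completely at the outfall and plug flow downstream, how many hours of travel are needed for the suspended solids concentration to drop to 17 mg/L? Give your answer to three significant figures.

Flow-weighted average: C = (651.0·25.00 + 68.50·390.0) / 719.5 = 42990/719.5 = 59.75 mg/L.
Half-life 100 h → k = ln 2 / 100 = 0.006931 h⁻¹ = 0.1664 d⁻¹.
59.75·exp(−k·t) = 17 → t = ln(59.75/17)/k = 652800 s = 181.3 h.

181 h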